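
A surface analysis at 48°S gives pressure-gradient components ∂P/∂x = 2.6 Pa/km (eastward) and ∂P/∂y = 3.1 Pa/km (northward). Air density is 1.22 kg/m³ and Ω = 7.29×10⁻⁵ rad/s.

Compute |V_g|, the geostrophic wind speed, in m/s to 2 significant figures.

31 m/s

Coriolis parameter at 48°S:
f = 2Ω sin φ = 2 × 7.29×10⁻⁵ × sin 48° = 1.08×10⁻⁴ s⁻¹
In the Southern Hemisphere f is negative: f = −1.08×10⁻⁴ s⁻¹.
Component geostrophic relations (x east, y north):
u_g = −(1/(fρ)) ∂P/∂y,  v_g = (1/(fρ)) ∂P/∂x
u_g = −(3.1×10⁻³)/(−1.08×10⁻⁴ × 1.22) = 23.5 m/s;  v_g = (2.6×10⁻³)/(−1.08×10⁻⁴ × 1.22) = −19.7 m/s
|V_g| = √(u_g² + v_g²) = 30.6 m/s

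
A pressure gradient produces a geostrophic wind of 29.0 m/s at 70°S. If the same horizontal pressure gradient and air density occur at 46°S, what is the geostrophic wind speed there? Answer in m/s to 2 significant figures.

38 m/s

With the same pressure gradient and density, V_g ∝ 1/f ∝ 1/sin φ.
V₂ = V₁ · sin φ₁ / sin φ₂ = 29.0 × sin 70° / sin 46°
V₂ = 29.0 × 0.9397/0.7193 = 38 m/s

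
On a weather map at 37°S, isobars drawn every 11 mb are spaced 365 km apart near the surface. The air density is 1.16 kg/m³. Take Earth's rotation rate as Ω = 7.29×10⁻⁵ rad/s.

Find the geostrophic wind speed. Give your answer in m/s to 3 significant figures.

29.6 m/s

Coriolis parameter at 37°S:
f = 2Ω sin φ = 2 × 7.29×10⁻⁵ × sin 37° = 8.77×10⁻⁵ s⁻¹
Pressure gradient: |∂P/∂n| = 1100 Pa / 365000 m = 3.01×10⁻³ Pa/m
Geostrophic balance (pressure-gradient force = Coriolis force):
V_g = (1/(fρ)) |∂P/∂n| = 3.01×10⁻³ / (8.77×10⁻⁵ × 1.16) = 29.6 m/s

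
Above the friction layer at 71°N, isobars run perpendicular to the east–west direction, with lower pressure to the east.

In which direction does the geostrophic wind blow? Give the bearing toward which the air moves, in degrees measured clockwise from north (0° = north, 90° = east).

The pressure-gradient force points toward the east (bearing 090°).
Geostrophic balance: in the Northern Hemisphere the Coriolis force deflects motion to the right, so the geostrophic wind blows 90° to the right of the pressure-gradient force (low pressure on the left).
Rotating 090° by 90° clockwise gives 180° — the wind blows toward the south.

180°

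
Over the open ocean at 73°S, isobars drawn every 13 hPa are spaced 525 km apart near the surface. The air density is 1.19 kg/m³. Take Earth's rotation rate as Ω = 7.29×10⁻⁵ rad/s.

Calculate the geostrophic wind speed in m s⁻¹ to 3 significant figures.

14.9 m s⁻¹

Coriolis parameter at 73°S:
f = 2Ω sin φ = 2 × 7.29×10⁻⁵ × sin 73° = 1.39×10⁻⁴ s⁻¹
Pressure gradient: |∂P/∂n| = 1300 Pa / 525000 m = 2.48×10⁻³ Pa/m
Geostrophic balance (pressure-gradient force = Coriolis force):
V_g = (1/(fρ)) |∂P/∂n| = 2.48×10⁻³ / (1.39×10⁻⁴ × 1.19) = 14.9 m/s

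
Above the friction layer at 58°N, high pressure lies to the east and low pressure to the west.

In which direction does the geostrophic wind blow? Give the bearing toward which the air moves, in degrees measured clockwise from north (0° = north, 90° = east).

000°

The pressure-gradient force points toward the west (bearing 270°).
Geostrophic balance: in the Northern Hemisphere the Coriolis force deflects motion to the right, so the geostrophic wind blows 90° to the right of the pressure-gradient force (low pressure on the left).
Rotating 270° by 90° clockwise gives 000° — the wind blows toward the north.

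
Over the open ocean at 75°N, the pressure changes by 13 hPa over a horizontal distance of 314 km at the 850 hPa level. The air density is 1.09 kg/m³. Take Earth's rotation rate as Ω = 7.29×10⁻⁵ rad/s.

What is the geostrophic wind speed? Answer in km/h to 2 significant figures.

Coriolis parameter at 75°N:
f = 2Ω sin φ = 2 × 7.29×10⁻⁵ × sin 75° = 1.41×10⁻⁴ s⁻¹
Pressure gradient: |∂P/∂n| = 1300 Pa / 314000 m = 4.14×10⁻³ Pa/m
Geostrophic balance (pressure-gradient force = Coriolis force):
V_g = (1/(fρ)) |∂P/∂n| = 4.14×10⁻³ / (1.41×10⁻⁴ × 1.09) = 27.0 m/s
Converting: 27.0 m/s × 3.6 = 97 km/h

97 km/h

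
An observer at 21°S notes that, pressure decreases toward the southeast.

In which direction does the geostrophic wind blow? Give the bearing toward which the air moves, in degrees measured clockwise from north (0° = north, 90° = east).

The pressure-gradient force points toward the southeast (bearing 135°).
Geostrophic balance: in the Southern Hemisphere the Coriolis force deflects motion to the left, so the geostrophic wind blows 90° to the left of the pressure-gradient force (low pressure on the right).
Rotating 135° by 90° counterclockwise gives 045° — the wind blows toward the northeast.

045°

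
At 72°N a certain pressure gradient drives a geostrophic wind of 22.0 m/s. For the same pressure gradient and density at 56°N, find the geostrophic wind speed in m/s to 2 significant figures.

With the same pressure gradient and density, V_g ∝ 1/f ∝ 1/sin φ.
V₂ = V₁ · sin φ₁ / sin φ₂ = 22.0 × sin 72° / sin 56°
V₂ = 22.0 × 0.9511/0.8290 = 25 m/s

25 m/s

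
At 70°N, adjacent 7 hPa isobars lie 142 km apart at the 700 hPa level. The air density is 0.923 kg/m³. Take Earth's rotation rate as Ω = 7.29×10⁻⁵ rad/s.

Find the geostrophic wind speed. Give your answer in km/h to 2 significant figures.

140 km/h

Coriolis parameter at 70°N:
f = 2Ω sin φ = 2 × 7.29×10⁻⁵ × sin 70° = 1.37×10⁻⁴ s⁻¹
Pressure gradient: |∂P/∂n| = 700 Pa / 142000 m = 4.93×10⁻³ Pa/m
Geostrophic balance (pressure-gradient force = Coriolis force):
V_g = (1/(fρ)) |∂P/∂n| = 4.93×10⁻³ / (1.37×10⁻⁴ × 0.923) = 39.0 m/s
Converting: 39.0 m/s × 3.6 = 140 km/h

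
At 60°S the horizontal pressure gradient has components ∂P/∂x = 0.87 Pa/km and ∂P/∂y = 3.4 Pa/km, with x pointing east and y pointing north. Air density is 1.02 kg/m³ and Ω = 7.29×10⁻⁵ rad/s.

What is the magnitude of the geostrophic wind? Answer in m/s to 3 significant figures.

Coriolis parameter at 60°S:
f = 2Ω sin φ = 2 × 7.29×10⁻⁵ × sin 60° = 1.26×10⁻⁴ s⁻¹
In the Southern Hemisphere f is negative: f = −1.26×10⁻⁴ s⁻¹.
Component geostrophic relations (x east, y north):
u_g = −(1/(fρ)) ∂P/∂y,  v_g = (1/(fρ)) ∂P/∂x
u_g = −(3.4×10⁻³)/(−1.26×10⁻⁴ × 1.02) = 26.4 m/s;  v_g = (0.87×10⁻³)/(−1.26×10⁻⁴ × 1.02) = −6.76 m/s
|V_g| = √(u_g² + v_g²) = 27.2 m/s

27.2 m/s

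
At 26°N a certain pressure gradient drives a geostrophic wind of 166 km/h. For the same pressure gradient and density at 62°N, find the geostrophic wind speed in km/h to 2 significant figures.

82 km/h

With the same pressure gradient and density, V_g ∝ 1/f ∝ 1/sin φ.
V₂ = V₁ · sin φ₁ / sin φ₂ = 166 × sin 26° / sin 62°
V₂ = 166 × 0.4384/0.8829 = 82 km/h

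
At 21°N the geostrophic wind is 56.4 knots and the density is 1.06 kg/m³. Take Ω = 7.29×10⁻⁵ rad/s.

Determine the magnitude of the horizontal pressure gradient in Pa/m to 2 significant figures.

1.6×10⁻³ Pa/m

Coriolis parameter at 21°N:
f = 2Ω sin φ = 2 × 7.29×10⁻⁵ × sin 21° = 5.23×10⁻⁵ s⁻¹
Wind speed in SI: 56.4 knots = 29.0 m/s
Geostrophic balance rearranged: |∂P/∂n| = f ρ V_g
|∂P/∂n| = 5.23×10⁻⁵ × 1.06 × 29.0 = 1.61×10⁻³ Pa/m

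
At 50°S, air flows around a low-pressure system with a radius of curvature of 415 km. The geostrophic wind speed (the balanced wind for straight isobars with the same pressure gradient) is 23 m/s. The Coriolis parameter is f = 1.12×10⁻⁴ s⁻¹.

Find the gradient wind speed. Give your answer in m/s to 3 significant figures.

16.9 m/s

Around a low, centrifugal force acts outward with Coriolis, so pressure-gradient force balances both:
(1/ρ)|∂P/∂n| = fV + V²/R  →  V² + fR·V − fR·V_g = 0
With fR = 1.12×10⁻⁴ × 415×10³ m = 46.5 m/s:
V = [−fR + √((fR)² + 4 fR V_g)]/2 = [−46.5 + √(46.5² + 4×46.5×23)]/2 = 16.9 m/s
Subgeostrophic (V < V_g = 23 m/s), as expected around a low.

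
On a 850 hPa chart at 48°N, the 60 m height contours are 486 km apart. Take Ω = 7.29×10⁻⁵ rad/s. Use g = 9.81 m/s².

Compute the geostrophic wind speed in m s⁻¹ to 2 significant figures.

11 m s⁻¹

Coriolis parameter at 48°N:
f = 2Ω sin φ = 2 × 7.29×10⁻⁵ × sin 48° = 1.08×10⁻⁴ s⁻¹
Height gradient: |∂Z/∂n| = 60 m / 486000 m = 1.23×10⁻⁴
On a pressure surface, geostrophic balance gives V_g = (g/f)|∂Z/∂n|:
V_g = 9.81 × 1.23×10⁻⁴ / 1.08×10⁻⁴ = 11.2 m/s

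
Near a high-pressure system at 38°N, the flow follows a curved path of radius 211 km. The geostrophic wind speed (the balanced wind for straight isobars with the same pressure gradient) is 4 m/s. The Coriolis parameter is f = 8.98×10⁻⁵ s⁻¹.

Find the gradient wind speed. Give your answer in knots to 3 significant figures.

11.2 knots

Around a high, pressure-gradient force acts outward with centrifugal, so Coriolis balances both:
fV = (1/ρ)|∂P/∂n| + V²/R  →  V² − fR·V + fR·V_g = 0
With fR = 8.98×10⁻⁵ × 211×10³ m = 18.9 m/s:
V = [fR − √((fR)² − 4 fR V_g)]/2 = [18.9 − √(18.9² − 4×18.9×4)]/2 = 5.74 m/s
Supergeostrophic (V > V_g = 4 m/s), as expected around a high.
Converting: 5.74 m/s × 1.944 = 11.2 knots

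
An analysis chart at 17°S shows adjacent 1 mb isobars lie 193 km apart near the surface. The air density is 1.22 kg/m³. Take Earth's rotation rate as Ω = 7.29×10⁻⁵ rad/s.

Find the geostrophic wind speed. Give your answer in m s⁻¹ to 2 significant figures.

10.0 m s⁻¹

Coriolis parameter at 17°S:
f = 2Ω sin φ = 2 × 7.29×10⁻⁵ × sin 17° = 4.26×10⁻⁵ s⁻¹
Pressure gradient: |∂P/∂n| = 100 Pa / 193000 m = 5.18×10⁻⁴ Pa/m
Geostrophic balance (pressure-gradient force = Coriolis force):
V_g = (1/(fρ)) |∂P/∂n| = 5.18×10⁻⁴ / (4.26×10⁻⁵ × 1.22) = 9.96 m/s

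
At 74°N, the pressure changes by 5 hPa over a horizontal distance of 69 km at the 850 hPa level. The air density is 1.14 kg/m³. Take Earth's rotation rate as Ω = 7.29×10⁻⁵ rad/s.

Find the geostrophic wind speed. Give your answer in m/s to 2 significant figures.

Coriolis parameter at 74°N:
f = 2Ω sin φ = 2 × 7.29×10⁻⁵ × sin 74° = 1.40×10⁻⁴ s⁻¹
Pressure gradient: |∂P/∂n| = 500 Pa / 69000 m = 7.25×10⁻³ Pa/m
Geostrophic balance (pressure-gradient force = Coriolis force):
V_g = (1/(fρ)) |∂P/∂n| = 7.25×10⁻³ / (1.40×10⁻⁴ × 1.14) = 45.4 m/s

45 m/s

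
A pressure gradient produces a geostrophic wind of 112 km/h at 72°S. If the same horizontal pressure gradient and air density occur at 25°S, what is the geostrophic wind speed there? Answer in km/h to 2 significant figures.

With the same pressure gradient and density, V_g ∝ 1/f ∝ 1/sin φ.
V₂ = V₁ · sin φ₁ / sin φ₂ = 112 × sin 72° / sin 25°
V₂ = 112 × 0.9511/0.4226 = 250 km/h

250 km/h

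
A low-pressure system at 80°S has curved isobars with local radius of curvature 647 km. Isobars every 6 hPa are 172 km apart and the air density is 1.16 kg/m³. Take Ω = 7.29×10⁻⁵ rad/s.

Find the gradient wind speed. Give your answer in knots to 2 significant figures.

Coriolis parameter at 80°S:
f = 2Ω sin φ = 2 × 7.29×10⁻⁵ × sin 80° = 1.44×10⁻⁴ s⁻¹
Pressure gradient: |∂P/∂n| = 600 Pa / 172000 m = 3.49×10⁻³ Pa/m
Geostrophic speed: V_g = |∂P/∂n|/(fρ) = 3.49×10⁻³/(1.44×10⁻⁴ × 1.16) = 20.9 m/s
Around a low, centrifugal force acts outward with Coriolis, so pressure-gradient force balances both:
(1/ρ)|∂P/∂n| = fV + V²/R  →  V² + fR·V − fR·V_g = 0
With fR = 1.44×10⁻⁴ × 647×10³ m = 92.9 m/s:
V = [−fR + √((fR)² + 4 fR V_g)]/2 = [−92.9 + √(92.9² + 4×92.9×20.9)]/2 = 17.6 m/s
Subgeostrophic (V < V_g = 20.9 m/s), as expected around a low.
Converting: 17.6 m/s × 1.944 = 34 knots

34 knots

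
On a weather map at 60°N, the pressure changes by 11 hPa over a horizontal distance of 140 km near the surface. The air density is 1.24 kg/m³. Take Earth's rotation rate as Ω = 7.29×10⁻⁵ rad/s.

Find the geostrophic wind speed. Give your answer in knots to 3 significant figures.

97.5 knots

Coriolis parameter at 60°N:
f = 2Ω sin φ = 2 × 7.29×10⁻⁵ × sin 60° = 1.26×10⁻⁴ s⁻¹
Pressure gradient: |∂P/∂n| = 1100 Pa / 140000 m = 7.86×10⁻³ Pa/m
Geostrophic balance (pressure-gradient force = Coriolis force):
V_g = (1/(fρ)) |∂P/∂n| = 7.86×10⁻³ / (1.26×10⁻⁴ × 1.24) = 50.2 m/s
Converting: 50.2 m/s × 1.944 = 97.5 knots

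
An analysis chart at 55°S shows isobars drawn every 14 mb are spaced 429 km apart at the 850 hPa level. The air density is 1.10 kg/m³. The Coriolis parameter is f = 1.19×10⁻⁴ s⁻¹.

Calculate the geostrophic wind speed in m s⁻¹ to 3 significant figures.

24.9 m s⁻¹

Pressure gradient: |∂P/∂n| = 1400 Pa / 429000 m = 3.26×10⁻³ Pa/m
Geostrophic balance (pressure-gradient force = Coriolis force):
V_g = (1/(fρ)) |∂P/∂n| = 3.26×10⁻³ / (1.19×10⁻⁴ × 1.10) = 24.9 m/s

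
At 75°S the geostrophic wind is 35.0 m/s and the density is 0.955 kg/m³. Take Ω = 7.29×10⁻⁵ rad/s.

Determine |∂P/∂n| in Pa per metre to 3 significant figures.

4.71×10⁻³ Pa/m

Coriolis parameter at 75°S:
f = 2Ω sin φ = 2 × 7.29×10⁻⁵ × sin 75° = 1.41×10⁻⁴ s⁻¹
Geostrophic balance rearranged: |∂P/∂n| = f ρ V_g
|∂P/∂n| = 1.41×10⁻⁴ × 0.955 × 35.0 = 4.71×10⁻³ Pa/m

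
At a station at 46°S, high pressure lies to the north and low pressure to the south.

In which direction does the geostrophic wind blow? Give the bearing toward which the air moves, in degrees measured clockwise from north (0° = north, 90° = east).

The pressure-gradient force points toward the south (bearing 180°).
Geostrophic balance: in the Southern Hemisphere the Coriolis force deflects motion to the left, so the geostrophic wind blows 90° to the left of the pressure-gradient force (low pressure on the right).
Rotating 180° by 90° counterclockwise gives 090° — the wind blows toward the east.

090°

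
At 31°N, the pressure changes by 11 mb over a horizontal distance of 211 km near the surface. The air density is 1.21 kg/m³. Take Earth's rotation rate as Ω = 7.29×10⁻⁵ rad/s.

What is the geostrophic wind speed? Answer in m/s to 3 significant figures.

Coriolis parameter at 31°N:
f = 2Ω sin φ = 2 × 7.29×10⁻⁵ × sin 31° = 7.51×10⁻⁵ s⁻¹
Pressure gradient: |∂P/∂n| = 1100 Pa / 211000 m = 5.21×10⁻³ Pa/m
Geostrophic balance (pressure-gradient force = Coriolis force):
V_g = (1/(fρ)) |∂P/∂n| = 5.21×10⁻³ / (7.51×10⁻⁵ × 1.21) = 57.4 m/s

57.4 m/s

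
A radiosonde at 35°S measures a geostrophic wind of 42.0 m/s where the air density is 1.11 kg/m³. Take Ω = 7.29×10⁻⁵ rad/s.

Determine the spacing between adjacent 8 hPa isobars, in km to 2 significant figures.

Coriolis parameter at 35°S:
f = 2Ω sin φ = 2 × 7.29×10⁻⁵ × sin 35° = 8.36×10⁻⁵ s⁻¹
Geostrophic balance rearranged: |∂P/∂n| = f ρ V_g
|∂P/∂n| = 8.36×10⁻⁵ × 1.11 × 42.0 = 3.90×10⁻³ Pa/m
Isobar spacing: Δn = ΔP/|∂P/∂n| = 800 Pa / 3.90×10⁻³ Pa/m = 205196 m ≈ 210 km

210 km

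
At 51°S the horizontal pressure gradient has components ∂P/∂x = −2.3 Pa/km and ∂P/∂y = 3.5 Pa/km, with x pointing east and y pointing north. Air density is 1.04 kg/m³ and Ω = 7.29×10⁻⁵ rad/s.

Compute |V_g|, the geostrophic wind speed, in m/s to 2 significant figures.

36 m/s

Coriolis parameter at 51°S:
f = 2Ω sin φ = 2 × 7.29×10⁻⁵ × sin 51° = 1.13×10⁻⁴ s⁻¹
In the Southern Hemisphere f is negative: f = −1.13×10⁻⁴ s⁻¹.
Component geostrophic relations (x east, y north):
u_g = −(1/(fρ)) ∂P/∂y,  v_g = (1/(fρ)) ∂P/∂x
u_g = −(3.5×10⁻³)/(−1.13×10⁻⁴ × 1.04) = 29.7 m/s;  v_g = (−2.3×10⁻³)/(−1.13×10⁻⁴ × 1.04) = 19.5 m/s
|V_g| = √(u_g² + v_g²) = 35.5 m/s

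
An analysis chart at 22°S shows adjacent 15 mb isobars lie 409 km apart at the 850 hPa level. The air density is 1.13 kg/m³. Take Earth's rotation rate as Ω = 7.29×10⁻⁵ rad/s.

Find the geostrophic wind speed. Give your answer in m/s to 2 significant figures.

Coriolis parameter at 22°S:
f = 2Ω sin φ = 2 × 7.29×10⁻⁵ × sin 22° = 5.46×10⁻⁵ s⁻¹
Pressure gradient: |∂P/∂n| = 1500 Pa / 409000 m = 3.67×10⁻³ Pa/m
Geostrophic balance (pressure-gradient force = Coriolis force):
V_g = (1/(fρ)) |∂P/∂n| = 3.67×10⁻³ / (5.46×10⁻⁵ × 1.13) = 59.4 m/s

59 m/s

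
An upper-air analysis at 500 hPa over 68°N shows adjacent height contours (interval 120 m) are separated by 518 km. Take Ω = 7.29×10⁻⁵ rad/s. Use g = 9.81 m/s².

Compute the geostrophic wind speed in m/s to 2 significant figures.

Coriolis parameter at 68°N:
f = 2Ω sin φ = 2 × 7.29×10⁻⁵ × sin 68° = 1.35×10⁻⁴ s⁻¹
Height gradient: |∂Z/∂n| = 120 m / 518000 m = 2.32×10⁻⁴
On a pressure surface, geostrophic balance gives V_g = (g/f)|∂Z/∂n|:
V_g = 9.81 × 2.32×10⁻⁴ / 1.35×10⁻⁴ = 16.8 m/s

17 m/s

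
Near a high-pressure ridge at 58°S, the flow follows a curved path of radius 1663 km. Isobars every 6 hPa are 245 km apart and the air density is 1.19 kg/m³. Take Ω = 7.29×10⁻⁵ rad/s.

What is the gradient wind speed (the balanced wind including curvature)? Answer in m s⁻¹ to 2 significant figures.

Coriolis parameter at 58°S:
f = 2Ω sin φ = 2 × 7.29×10⁻⁵ × sin 58° = 1.24×10⁻⁴ s⁻¹
Pressure gradient: |∂P/∂n| = 600 Pa / 245000 m = 2.45×10⁻³ Pa/m
Geostrophic speed: V_g = |∂P/∂n|/(fρ) = 2.45×10⁻³/(1.24×10⁻⁴ × 1.19) = 16.6 m/s
Around a high, pressure-gradient force acts outward with centrifugal, so Coriolis balances both:
fV = (1/ρ)|∂P/∂n| + V²/R  →  V² − fR·V + fR·V_g = 0
With fR = 1.24×10⁻⁴ × 1663×10³ m = 206 m/s:
V = [fR − √((fR)² − 4 fR V_g)]/2 = [206 − √(206² − 4×206×16.6)]/2 = 18.3 m/s
Supergeostrophic (V > V_g = 16.6 m/s), as expected around a high.

18 m s⁻¹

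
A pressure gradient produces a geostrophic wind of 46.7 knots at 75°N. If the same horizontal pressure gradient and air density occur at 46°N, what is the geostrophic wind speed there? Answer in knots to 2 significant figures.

With the same pressure gradient and density, V_g ∝ 1/f ∝ 1/sin φ.
V₂ = V₁ · sin φ₁ / sin φ₂ = 46.7 × sin 75° / sin 46°
V₂ = 46.7 × 0.9659/0.7193 = 63 knots

63 knots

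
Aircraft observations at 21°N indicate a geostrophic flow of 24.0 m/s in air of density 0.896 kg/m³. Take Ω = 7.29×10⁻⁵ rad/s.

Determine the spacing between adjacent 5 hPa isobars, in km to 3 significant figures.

445 km

Coriolis parameter at 21°N:
f = 2Ω sin φ = 2 × 7.29×10⁻⁵ × sin 21° = 5.23×10⁻⁵ s⁻¹
Geostrophic balance rearranged: |∂P/∂n| = f ρ V_g
|∂P/∂n| = 5.23×10⁻⁵ × 0.896 × 24.0 = 1.12×10⁻³ Pa/m
Isobar spacing: Δn = ΔP/|∂P/∂n| = 500 Pa / 1.12×10⁻³ Pa/m = 445004 m ≈ 445 km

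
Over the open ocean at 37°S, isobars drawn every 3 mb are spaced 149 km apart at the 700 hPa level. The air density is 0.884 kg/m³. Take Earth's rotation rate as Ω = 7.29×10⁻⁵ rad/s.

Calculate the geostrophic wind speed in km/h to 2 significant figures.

Coriolis parameter at 37°S:
f = 2Ω sin φ = 2 × 7.29×10⁻⁵ × sin 37° = 8.77×10⁻⁵ s⁻¹
Pressure gradient: |∂P/∂n| = 300 Pa / 149000 m = 2.01×10⁻³ Pa/m
Geostrophic balance (pressure-gradient force = Coriolis force):
V_g = (1/(fρ)) |∂P/∂n| = 2.01×10⁻³ / (8.77×10⁻⁵ × 0.884) = 26.0 m/s
Converting: 26.0 m/s × 3.6 = 93 km/h

93 km/h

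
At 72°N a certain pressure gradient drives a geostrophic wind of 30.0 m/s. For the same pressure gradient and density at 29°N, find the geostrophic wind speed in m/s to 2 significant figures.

59 m/s

With the same pressure gradient and density, V_g ∝ 1/f ∝ 1/sin φ.
V₂ = V₁ · sin φ₁ / sin φ₂ = 30.0 × sin 72° / sin 29°
V₂ = 30.0 × 0.9511/0.4848 = 59 m/s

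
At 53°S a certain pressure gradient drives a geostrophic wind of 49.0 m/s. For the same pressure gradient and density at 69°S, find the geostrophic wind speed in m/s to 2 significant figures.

42 m/s

With the same pressure gradient and density, V_g ∝ 1/f ∝ 1/sin φ.
V₂ = V₁ · sin φ₁ / sin φ₂ = 49.0 × sin 53° / sin 69°
V₂ = 49.0 × 0.7986/0.9336 = 42 m/s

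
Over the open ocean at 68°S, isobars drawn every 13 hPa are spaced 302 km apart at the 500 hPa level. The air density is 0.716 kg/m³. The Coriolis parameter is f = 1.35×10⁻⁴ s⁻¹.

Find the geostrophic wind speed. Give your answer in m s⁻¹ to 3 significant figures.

44.5 m s⁻¹

Pressure gradient: |∂P/∂n| = 1300 Pa / 302000 m = 4.30×10⁻³ Pa/m
Geostrophic balance (pressure-gradient force = Coriolis force):
V_g = (1/(fρ)) |∂P/∂n| = 4.30×10⁻³ / (1.35×10⁻⁴ × 0.716) = 44.5 m/s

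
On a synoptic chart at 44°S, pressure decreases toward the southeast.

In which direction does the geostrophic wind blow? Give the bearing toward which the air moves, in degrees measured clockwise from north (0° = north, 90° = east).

045°

The pressure-gradient force points toward the southeast (bearing 135°).
Geostrophic balance: in the Southern Hemisphere the Coriolis force deflects motion to the left, so the geostrophic wind blows 90° to the left of the pressure-gradient force (low pressure on the right).
Rotating 135° by 90° counterclockwise gives 045° — the wind blows toward the northeast.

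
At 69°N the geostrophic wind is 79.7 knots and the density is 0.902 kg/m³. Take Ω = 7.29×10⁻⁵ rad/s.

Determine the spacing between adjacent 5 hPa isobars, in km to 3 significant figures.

Coriolis parameter at 69°N:
f = 2Ω sin φ = 2 × 7.29×10⁻⁵ × sin 69° = 1.36×10⁻⁴ s⁻¹
Wind speed in SI: 79.7 knots = 41.0 m/s
Geostrophic balance rearranged: |∂P/∂n| = f ρ V_g
|∂P/∂n| = 1.36×10⁻⁴ × 0.902 × 41.0 = 5.03×10⁻³ Pa/m
Isobar spacing: Δn = ΔP/|∂P/∂n| = 500 Pa / 5.03×10⁻³ Pa/m = 99325 m ≈ 99.3 km

99.3 km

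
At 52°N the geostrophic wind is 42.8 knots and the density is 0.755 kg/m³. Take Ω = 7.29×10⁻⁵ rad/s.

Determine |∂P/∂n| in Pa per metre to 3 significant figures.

Coriolis parameter at 52°N:
f = 2Ω sin φ = 2 × 7.29×10⁻⁵ × sin 52° = 1.15×10⁻⁴ s⁻¹
Wind speed in SI: 42.8 knots = 22.0 m/s
Geostrophic balance rearranged: |∂P/∂n| = f ρ V_g
|∂P/∂n| = 1.15×10⁻⁴ × 0.755 × 22.0 = 1.91×10⁻³ Pa/m

1.91×10⁻³ Pa/m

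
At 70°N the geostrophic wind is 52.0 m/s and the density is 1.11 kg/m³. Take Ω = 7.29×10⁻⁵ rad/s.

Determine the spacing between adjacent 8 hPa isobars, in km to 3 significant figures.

101 km

Coriolis parameter at 70°N:
f = 2Ω sin φ = 2 × 7.29×10⁻⁵ × sin 70° = 1.37×10⁻⁴ s⁻¹
Geostrophic balance rearranged: |∂P/∂n| = f ρ V_g
|∂P/∂n| = 1.37×10⁻⁴ × 1.11 × 52.0 = 7.91×10⁻³ Pa/m
Isobar spacing: Δn = ΔP/|∂P/∂n| = 800 Pa / 7.91×10⁻³ Pa/m = 101163 m ≈ 101 km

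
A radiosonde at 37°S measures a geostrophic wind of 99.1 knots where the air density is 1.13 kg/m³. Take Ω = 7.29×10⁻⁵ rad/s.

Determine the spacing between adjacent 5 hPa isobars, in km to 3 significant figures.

98.9 km

Coriolis parameter at 37°S:
f = 2Ω sin φ = 2 × 7.29×10⁻⁵ × sin 37° = 8.77×10⁻⁵ s⁻¹
Wind speed in SI: 99.1 knots = 51.0 m/s
Geostrophic balance rearranged: |∂P/∂n| = f ρ V_g
|∂P/∂n| = 8.77×10⁻⁵ × 1.13 × 51.0 = 5.05×10⁻³ Pa/m
Isobar spacing: Δn = ΔP/|∂P/∂n| = 500 Pa / 5.05×10⁻³ Pa/m = 98914 m ≈ 98.9 km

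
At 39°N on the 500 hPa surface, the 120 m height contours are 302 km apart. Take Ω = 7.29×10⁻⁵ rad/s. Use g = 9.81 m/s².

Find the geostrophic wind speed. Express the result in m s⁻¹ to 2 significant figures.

Coriolis parameter at 39°N:
f = 2Ω sin φ = 2 × 7.29×10⁻⁵ × sin 39° = 9.18×10⁻⁵ s⁻¹
Height gradient: |∂Z/∂n| = 120 m / 302000 m = 3.97×10⁻⁴
On a pressure surface, geostrophic balance gives V_g = (g/f)|∂Z/∂n|:
V_g = 9.81 × 3.97×10⁻⁴ / 9.18×10⁻⁵ = 42.5 m/s

42 m s⁻¹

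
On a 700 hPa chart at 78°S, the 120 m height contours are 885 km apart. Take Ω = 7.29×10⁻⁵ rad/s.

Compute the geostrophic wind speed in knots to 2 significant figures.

Coriolis parameter at 78°S:
f = 2Ω sin φ = 2 × 7.29×10⁻⁵ × sin 78° = 1.43×10⁻⁴ s⁻¹
Height gradient: |∂Z/∂n| = 120 m / 885000 m = 1.36×10⁻⁴
On a pressure surface, geostrophic balance gives V_g = (g/f)|∂Z/∂n|:
V_g = 9.81 × 1.36×10⁻⁴ / 1.43×10⁻⁴ = 9.33 m/s
Converting: 9.33 m/s × 1.944 = 18 knots

18 knots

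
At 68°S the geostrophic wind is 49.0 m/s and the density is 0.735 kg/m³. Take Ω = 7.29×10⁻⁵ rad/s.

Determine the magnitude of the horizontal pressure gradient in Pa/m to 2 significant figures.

Coriolis parameter at 68°S:
f = 2Ω sin φ = 2 × 7.29×10⁻⁵ × sin 68° = 1.35×10⁻⁴ s⁻¹
Geostrophic balance rearranged: |∂P/∂n| = f ρ V_g
|∂P/∂n| = 1.35×10⁻⁴ × 0.735 × 49.0 = 4.87×10⁻³ Pa/m

4.9×10⁻³ Pa/m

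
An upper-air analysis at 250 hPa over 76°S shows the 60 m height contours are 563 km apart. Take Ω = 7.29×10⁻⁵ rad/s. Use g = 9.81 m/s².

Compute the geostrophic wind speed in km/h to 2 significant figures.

Coriolis parameter at 76°S:
f = 2Ω sin φ = 2 × 7.29×10⁻⁵ × sin 76° = 1.41×10⁻⁴ s⁻¹
Height gradient: |∂Z/∂n| = 60 m / 563000 m = 1.07×10⁻⁴
On a pressure surface, geostrophic balance gives V_g = (g/f)|∂Z/∂n|:
V_g = 9.81 × 1.07×10⁻⁴ / 1.41×10⁻⁴ = 7.39 m/s
Converting: 7.39 m/s × 3.6 = 27 km/h

27 km/h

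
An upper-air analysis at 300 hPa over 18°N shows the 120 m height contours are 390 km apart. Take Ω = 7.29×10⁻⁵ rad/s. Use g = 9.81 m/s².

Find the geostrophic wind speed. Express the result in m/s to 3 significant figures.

Coriolis parameter at 18°N:
f = 2Ω sin φ = 2 × 7.29×10⁻⁵ × sin 18° = 4.51×10⁻⁵ s⁻¹
Height gradient: |∂Z/∂n| = 120 m / 390000 m = 3.08×10⁻⁴
On a pressure surface, geostrophic balance gives V_g = (g/f)|∂Z/∂n|:
V_g = 9.81 × 3.08×10⁻⁴ / 4.51×10⁻⁵ = 67.0 m/s

67.0 m/s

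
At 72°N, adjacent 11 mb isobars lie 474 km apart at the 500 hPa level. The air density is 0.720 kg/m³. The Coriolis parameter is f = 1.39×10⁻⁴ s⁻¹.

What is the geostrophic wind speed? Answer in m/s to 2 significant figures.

Pressure gradient: |∂P/∂n| = 1100 Pa / 474000 m = 2.32×10⁻³ Pa/m
Geostrophic balance (pressure-gradient force = Coriolis force):
V_g = (1/(fρ)) |∂P/∂n| = 2.32×10⁻³ / (1.39×10⁻⁴ × 0.720) = 23.2 m/s

23 m/s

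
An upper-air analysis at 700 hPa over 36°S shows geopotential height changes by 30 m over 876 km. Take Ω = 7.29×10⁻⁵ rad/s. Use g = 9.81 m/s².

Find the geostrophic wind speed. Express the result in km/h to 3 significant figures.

Coriolis parameter at 36°S:
f = 2Ω sin φ = 2 × 7.29×10⁻⁵ × sin 36° = 8.57×10⁻⁵ s⁻¹
Height gradient: |∂Z/∂n| = 30 m / 876000 m = 3.42×10⁻⁵
On a pressure surface, geostrophic balance gives V_g = (g/f)|∂Z/∂n|:
V_g = 9.81 × 3.42×10⁻⁵ / 8.57×10⁻⁵ = 3.92 m/s
Converting: 3.92 m/s × 3.6 = 14.1 km/h

14.1 km/h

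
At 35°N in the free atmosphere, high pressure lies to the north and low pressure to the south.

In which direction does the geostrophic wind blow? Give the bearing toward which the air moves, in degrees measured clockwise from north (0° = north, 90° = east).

The pressure-gradient force points toward the south (bearing 180°).
Geostrophic balance: in the Northern Hemisphere the Coriolis force deflects motion to the right, so the geostrophic wind blows 90° to the right of the pressure-gradient force (low pressure on the left).
Rotating 180° by 90° clockwise gives 270° — the wind blows toward the west.

270°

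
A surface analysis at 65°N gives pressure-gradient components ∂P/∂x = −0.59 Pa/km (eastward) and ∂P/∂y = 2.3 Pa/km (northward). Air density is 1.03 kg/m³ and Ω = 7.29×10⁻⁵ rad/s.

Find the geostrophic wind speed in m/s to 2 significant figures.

17 m/s

Coriolis parameter at 65°N:
f = 2Ω sin φ = 2 × 7.29×10⁻⁵ × sin 65° = 1.32×10⁻⁴ s⁻¹
Component geostrophic relations (x east, y north):
u_g = −(1/(fρ)) ∂P/∂y,  v_g = (1/(fρ)) ∂P/∂x
u_g = −(2.3×10⁻³)/(1.32×10⁻⁴ × 1.03) = −16.9 m/s;  v_g = (−0.59×10⁻³)/(1.32×10⁻⁴ × 1.03) = −4.33 m/s
|V_g| = √(u_g² + v_g²) = 17.4 m/s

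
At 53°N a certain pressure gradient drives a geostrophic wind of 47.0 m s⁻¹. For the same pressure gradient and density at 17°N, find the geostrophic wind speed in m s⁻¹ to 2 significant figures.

With the same pressure gradient and density, V_g ∝ 1/f ∝ 1/sin φ.
V₂ = V₁ · sin φ₁ / sin φ₂ = 47.0 × sin 53° / sin 17°
V₂ = 47.0 × 0.7986/0.2924 = 130 m s⁻¹

130 m s⁻¹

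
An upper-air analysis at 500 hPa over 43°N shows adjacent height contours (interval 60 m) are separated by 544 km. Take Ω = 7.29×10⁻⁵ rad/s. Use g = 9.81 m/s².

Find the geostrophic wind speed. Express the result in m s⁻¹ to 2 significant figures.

Coriolis parameter at 43°N:
f = 2Ω sin φ = 2 × 7.29×10⁻⁵ × sin 43° = 9.94×10⁻⁵ s⁻¹
Height gradient: |∂Z/∂n| = 60 m / 544000 m = 1.10×10⁻⁴
On a pressure surface, geostrophic balance gives V_g = (g/f)|∂Z/∂n|:
V_g = 9.81 × 1.10×10⁻⁴ / 9.94×10⁻⁵ = 10.9 m/s

11 m s⁻¹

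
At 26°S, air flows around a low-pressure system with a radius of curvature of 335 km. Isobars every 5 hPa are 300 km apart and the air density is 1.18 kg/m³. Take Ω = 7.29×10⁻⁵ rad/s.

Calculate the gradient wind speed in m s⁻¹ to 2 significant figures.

Coriolis parameter at 26°S:
f = 2Ω sin φ = 2 × 7.29×10⁻⁵ × sin 26° = 6.39×10⁻⁵ s⁻¹
Pressure gradient: |∂P/∂n| = 500 Pa / 300000 m = 1.67×10⁻³ Pa/m
Geostrophic speed: V_g = |∂P/∂n|/(fρ) = 1.67×10⁻³/(6.39×10⁻⁵ × 1.18) = 22.1 m/s
Around a low, centrifugal force acts outward with Coriolis, so pressure-gradient force balances both:
(1/ρ)|∂P/∂n| = fV + V²/R  →  V² + fR·V − fR·V_g = 0
With fR = 6.39×10⁻⁵ × 335×10³ m = 21.4 m/s:
V = [−fR + √((fR)² + 4 fR V_g)]/2 = [−21.4 + √(21.4² + 4×21.4×22.1)]/2 = 13.5 m/s
Subgeostrophic (V < V_g = 22.1 m/s), as expected around a low.

14 m s⁻¹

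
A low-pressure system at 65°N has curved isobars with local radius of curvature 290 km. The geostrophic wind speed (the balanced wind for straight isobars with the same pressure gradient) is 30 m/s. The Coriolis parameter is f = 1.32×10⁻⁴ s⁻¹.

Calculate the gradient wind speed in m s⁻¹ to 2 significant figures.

20 m s⁻¹

Around a low, centrifugal force acts outward with Coriolis, so pressure-gradient force balances both:
(1/ρ)|∂P/∂n| = fV + V²/R  →  V² + fR·V − fR·V_g = 0
With fR = 1.32×10⁻⁴ × 290×10³ m = 38.3 m/s:
V = [−fR + √((fR)² + 4 fR V_g)]/2 = [−38.3 + √(38.3² + 4×38.3×30)]/2 = 19.8 m/s
Subgeostrophic (V < V_g = 30 m/s), as expected around a low.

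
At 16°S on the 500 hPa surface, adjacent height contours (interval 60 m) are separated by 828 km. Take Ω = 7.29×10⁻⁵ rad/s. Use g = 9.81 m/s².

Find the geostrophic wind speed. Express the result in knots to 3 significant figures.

Coriolis parameter at 16°S:
f = 2Ω sin φ = 2 × 7.29×10⁻⁵ × sin 16° = 4.02×10⁻⁵ s⁻¹
Height gradient: |∂Z/∂n| = 60 m / 828000 m = 7.25×10⁻⁵
On a pressure surface, geostrophic balance gives V_g = (g/f)|∂Z/∂n|:
V_g = 9.81 × 7.25×10⁻⁵ / 4.02×10⁻⁵ = 17.7 m/s
Converting: 17.7 m/s × 1.944 = 34.4 knots

34.4 knots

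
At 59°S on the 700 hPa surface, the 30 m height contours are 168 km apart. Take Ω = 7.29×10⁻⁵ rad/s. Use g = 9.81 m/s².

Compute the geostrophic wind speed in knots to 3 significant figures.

27.2 knots

Coriolis parameter at 59°S:
f = 2Ω sin φ = 2 × 7.29×10⁻⁵ × sin 59° = 1.25×10⁻⁴ s⁻¹
Height gradient: |∂Z/∂n| = 30 m / 168000 m = 1.79×10⁻⁴
On a pressure surface, geostrophic balance gives V_g = (g/f)|∂Z/∂n|:
V_g = 9.81 × 1.79×10⁻⁴ / 1.25×10⁻⁴ = 14.0 m/s
Converting: 14.0 m/s × 1.944 = 27.2 knots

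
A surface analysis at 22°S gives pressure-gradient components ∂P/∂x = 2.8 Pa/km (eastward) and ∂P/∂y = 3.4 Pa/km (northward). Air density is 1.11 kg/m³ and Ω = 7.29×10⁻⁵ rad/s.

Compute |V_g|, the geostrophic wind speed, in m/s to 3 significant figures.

Coriolis parameter at 22°S:
f = 2Ω sin φ = 2 × 7.29×10⁻⁵ × sin 22° = 5.46×10⁻⁵ s⁻¹
In the Southern Hemisphere f is negative: f = −5.46×10⁻⁵ s⁻¹.
Component geostrophic relations (x east, y north):
u_g = −(1/(fρ)) ∂P/∂y,  v_g = (1/(fρ)) ∂P/∂x
u_g = −(3.4×10⁻³)/(−5.46×10⁻⁵ × 1.11) = 56.1 m/s;  v_g = (2.8×10⁻³)/(−5.46×10⁻⁵ × 1.11) = −46.2 m/s
|V_g| = √(u_g² + v_g²) = 72.7 m/s

72.7 m/s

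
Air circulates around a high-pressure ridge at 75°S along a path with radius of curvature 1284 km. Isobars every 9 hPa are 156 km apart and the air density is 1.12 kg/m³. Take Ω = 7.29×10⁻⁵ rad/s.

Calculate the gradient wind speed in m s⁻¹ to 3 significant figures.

50.9 m s⁻¹

Coriolis parameter at 75°S:
f = 2Ω sin φ = 2 × 7.29×10⁻⁵ × sin 75° = 1.41×10⁻⁴ s⁻¹
Pressure gradient: |∂P/∂n| = 900 Pa / 156000 m = 5.77×10⁻³ Pa/m
Geostrophic speed: V_g = |∂P/∂n|/(fρ) = 5.77×10⁻³/(1.41×10⁻⁴ × 1.12) = 36.6 m/s
Around a high, pressure-gradient force acts outward with centrifugal, so Coriolis balances both:
fV = (1/ρ)|∂P/∂n| + V²/R  →  V² − fR·V + fR·V_g = 0
With fR = 1.41×10⁻⁴ × 1284×10³ m = 181 m/s:
V = [fR − √((fR)² − 4 fR V_g)]/2 = [181 − √(181² − 4×181×36.6)]/2 = 50.9 m/s
Supergeostrophic (V > V_g = 36.6 m/s), as expected around a high.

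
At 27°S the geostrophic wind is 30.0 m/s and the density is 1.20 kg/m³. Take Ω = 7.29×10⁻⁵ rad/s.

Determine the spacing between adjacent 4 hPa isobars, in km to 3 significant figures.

168 km

Coriolis parameter at 27°S:
f = 2Ω sin φ = 2 × 7.29×10⁻⁵ × sin 27° = 6.62×10⁻⁵ s⁻¹
Geostrophic balance rearranged: |∂P/∂n| = f ρ V_g
|∂P/∂n| = 6.62×10⁻⁵ × 1.20 × 30.0 = 2.38×10⁻³ Pa/m
Isobar spacing: Δn = ΔP/|∂P/∂n| = 400 Pa / 2.38×10⁻³ Pa/m = 167862 m ≈ 168 km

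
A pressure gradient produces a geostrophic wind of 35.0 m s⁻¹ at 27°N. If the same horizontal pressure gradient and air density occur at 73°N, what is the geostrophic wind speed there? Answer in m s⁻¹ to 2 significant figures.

17 m s⁻¹

With the same pressure gradient and density, V_g ∝ 1/f ∝ 1/sin φ.
V₂ = V₁ · sin φ₁ / sin φ₂ = 35.0 × sin 27° / sin 73°
V₂ = 35.0 × 0.4540/0.9563 = 17 m s⁻¹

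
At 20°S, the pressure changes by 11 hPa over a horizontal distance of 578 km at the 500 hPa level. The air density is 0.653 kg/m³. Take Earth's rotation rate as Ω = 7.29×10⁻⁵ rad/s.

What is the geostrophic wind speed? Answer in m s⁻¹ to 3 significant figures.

Coriolis parameter at 20°S:
f = 2Ω sin φ = 2 × 7.29×10⁻⁵ × sin 20° = 4.99×10⁻⁵ s⁻¹
Pressure gradient: |∂P/∂n| = 1100 Pa / 578000 m = 1.90×10⁻³ Pa/m
Geostrophic balance (pressure-gradient force = Coriolis force):
V_g = (1/(fρ)) |∂P/∂n| = 1.90×10⁻³ / (4.99×10⁻⁵ × 0.653) = 58.4 m/s

58.4 m s⁻¹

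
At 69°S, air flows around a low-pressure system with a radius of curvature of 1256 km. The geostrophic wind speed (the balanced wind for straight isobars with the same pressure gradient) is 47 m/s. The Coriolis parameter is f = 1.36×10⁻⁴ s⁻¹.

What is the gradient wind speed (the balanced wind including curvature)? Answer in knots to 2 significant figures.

75 knots

Around a low, centrifugal force acts outward with Coriolis, so pressure-gradient force balances both:
(1/ρ)|∂P/∂n| = fV + V²/R  →  V² + fR·V − fR·V_g = 0
With fR = 1.36×10⁻⁴ × 1256×10³ m = 171 m/s:
V = [−fR + √((fR)² + 4 fR V_g)]/2 = [−171 + √(171² + 4×171×47)]/2 = 38.4 m/s
Subgeostrophic (V < V_g = 47 m/s), as expected around a low.
Converting: 38.4 m/s × 1.944 = 75 knots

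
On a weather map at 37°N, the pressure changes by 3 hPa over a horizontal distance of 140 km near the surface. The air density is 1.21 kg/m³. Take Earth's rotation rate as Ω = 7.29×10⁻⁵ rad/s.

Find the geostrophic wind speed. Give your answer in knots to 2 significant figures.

39 knots

Coriolis parameter at 37°N:
f = 2Ω sin φ = 2 × 7.29×10⁻⁵ × sin 37° = 8.77×10⁻⁵ s⁻¹
Pressure gradient: |∂P/∂n| = 300 Pa / 140000 m = 2.14×10⁻³ Pa/m
Geostrophic balance (pressure-gradient force = Coriolis force):
V_g = (1/(fρ)) |∂P/∂n| = 2.14×10⁻³ / (8.77×10⁻⁵ × 1.21) = 20.2 m/s
Converting: 20.2 m/s × 1.944 = 39 knots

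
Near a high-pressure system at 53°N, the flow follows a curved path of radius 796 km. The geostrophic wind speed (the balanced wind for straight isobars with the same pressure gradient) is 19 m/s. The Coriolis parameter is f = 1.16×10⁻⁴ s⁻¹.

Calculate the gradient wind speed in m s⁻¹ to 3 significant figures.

Around a high, pressure-gradient force acts outward with centrifugal, so Coriolis balances both:
fV = (1/ρ)|∂P/∂n| + V²/R  →  V² − fR·V + fR·V_g = 0
With fR = 1.16×10⁻⁴ × 796×10³ m = 92.3 m/s:
V = [fR − √((fR)² − 4 fR V_g)]/2 = [92.3 − √(92.3² − 4×92.3×19)]/2 = 26.7 m/s
Supergeostrophic (V > V_g = 19 m/s), as expected around a high.

26.7 m s⁻¹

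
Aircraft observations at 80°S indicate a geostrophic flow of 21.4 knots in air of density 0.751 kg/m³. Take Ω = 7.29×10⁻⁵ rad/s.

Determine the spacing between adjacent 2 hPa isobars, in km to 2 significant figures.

170 km

Coriolis parameter at 80°S:
f = 2Ω sin φ = 2 × 7.29×10⁻⁵ × sin 80° = 1.44×10⁻⁴ s⁻¹
Wind speed in SI: 21.4 knots = 11.0 m/s
Geostrophic balance rearranged: |∂P/∂n| = f ρ V_g
|∂P/∂n| = 1.44×10⁻⁴ × 0.751 × 11.0 = 1.19×10⁻³ Pa/m
Isobar spacing: Δn = ΔP/|∂P/∂n| = 200 Pa / 1.19×10⁻³ Pa/m = 168473 m ≈ 170 km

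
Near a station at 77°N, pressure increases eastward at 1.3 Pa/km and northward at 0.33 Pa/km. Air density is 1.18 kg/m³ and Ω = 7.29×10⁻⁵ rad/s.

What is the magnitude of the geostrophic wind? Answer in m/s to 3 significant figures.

8.00 m/s

Coriolis parameter at 77°N:
f = 2Ω sin φ = 2 × 7.29×10⁻⁵ × sin 77° = 1.42×10⁻⁴ s⁻¹
Component geostrophic relations (x east, y north):
u_g = −(1/(fρ)) ∂P/∂y,  v_g = (1/(fρ)) ∂P/∂x
u_g = −(0.33×10⁻³)/(1.42×10⁻⁴ × 1.18) = −1.97 m/s;  v_g = (1.3×10⁻³)/(1.42×10⁻⁴ × 1.18) = 7.75 m/s
|V_g| = √(u_g² + v_g²) = 8.00 m/s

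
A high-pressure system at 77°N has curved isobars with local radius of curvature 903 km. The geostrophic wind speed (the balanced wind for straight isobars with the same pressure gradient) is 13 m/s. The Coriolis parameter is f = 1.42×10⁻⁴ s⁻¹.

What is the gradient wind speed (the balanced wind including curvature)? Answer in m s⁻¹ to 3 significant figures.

14.7 m s⁻¹

Around a high, pressure-gradient force acts outward with centrifugal, so Coriolis balances both:
fV = (1/ρ)|∂P/∂n| + V²/R  →  V² − fR·V + fR·V_g = 0
With fR = 1.42×10⁻⁴ × 903×10³ m = 128 m/s:
V = [fR − √((fR)² − 4 fR V_g)]/2 = [128 − √(128² − 4×128×13)]/2 = 14.7 m/s
Supergeostrophic (V > V_g = 13 m/s), as expected around a high.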